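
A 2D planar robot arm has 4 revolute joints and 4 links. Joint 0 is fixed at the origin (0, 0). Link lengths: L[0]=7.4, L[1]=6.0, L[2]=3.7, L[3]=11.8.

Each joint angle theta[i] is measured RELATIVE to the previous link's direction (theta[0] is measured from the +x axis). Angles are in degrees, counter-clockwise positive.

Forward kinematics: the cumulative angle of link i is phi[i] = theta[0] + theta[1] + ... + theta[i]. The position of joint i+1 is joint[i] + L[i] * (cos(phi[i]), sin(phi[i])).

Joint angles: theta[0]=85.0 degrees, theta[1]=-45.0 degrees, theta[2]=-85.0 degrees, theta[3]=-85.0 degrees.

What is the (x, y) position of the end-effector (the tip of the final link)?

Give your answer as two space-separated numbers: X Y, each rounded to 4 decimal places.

joint[0] = (0.0000, 0.0000)  (base)
link 0: phi[0] = 85 = 85 deg
  cos(85 deg) = 0.0872, sin(85 deg) = 0.9962
  joint[1] = (0.0000, 0.0000) + 7.4 * (0.0872, 0.9962) = (0.0000 + 0.6450, 0.0000 + 7.3718) = (0.6450, 7.3718)
link 1: phi[1] = 85 + -45 = 40 deg
  cos(40 deg) = 0.7660, sin(40 deg) = 0.6428
  joint[2] = (0.6450, 7.3718) + 6 * (0.7660, 0.6428) = (0.6450 + 4.5963, 7.3718 + 3.8567) = (5.2412, 11.2286)
link 2: phi[2] = 85 + -45 + -85 = -45 deg
  cos(-45 deg) = 0.7071, sin(-45 deg) = -0.7071
  joint[3] = (5.2412, 11.2286) + 3.7 * (0.7071, -0.7071) = (5.2412 + 2.6163, 11.2286 + -2.6163) = (7.8575, 8.6123)
link 3: phi[3] = 85 + -45 + -85 + -85 = -130 deg
  cos(-130 deg) = -0.6428, sin(-130 deg) = -0.7660
  joint[4] = (7.8575, 8.6123) + 11.8 * (-0.6428, -0.7660) = (7.8575 + -7.5849, 8.6123 + -9.0393) = (0.2726, -0.4271)
End effector: (0.2726, -0.4271)

Answer: 0.2726 -0.4271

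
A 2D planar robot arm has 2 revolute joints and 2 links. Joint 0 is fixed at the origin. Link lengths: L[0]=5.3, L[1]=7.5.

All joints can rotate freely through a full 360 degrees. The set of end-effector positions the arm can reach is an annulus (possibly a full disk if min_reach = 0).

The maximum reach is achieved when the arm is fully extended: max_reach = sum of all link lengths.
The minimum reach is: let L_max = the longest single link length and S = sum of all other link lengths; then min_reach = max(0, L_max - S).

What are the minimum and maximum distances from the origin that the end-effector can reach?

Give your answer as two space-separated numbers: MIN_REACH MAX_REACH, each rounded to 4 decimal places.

Link lengths: [5.3, 7.5]
max_reach = 5.3 + 7.5 = 12.8
L_max = max([5.3, 7.5]) = 7.5
S (sum of others) = 12.8 - 7.5 = 5.3
min_reach = max(0, 7.5 - 5.3) = max(0, 2.2) = 2.2

Answer: 2.2000 12.8000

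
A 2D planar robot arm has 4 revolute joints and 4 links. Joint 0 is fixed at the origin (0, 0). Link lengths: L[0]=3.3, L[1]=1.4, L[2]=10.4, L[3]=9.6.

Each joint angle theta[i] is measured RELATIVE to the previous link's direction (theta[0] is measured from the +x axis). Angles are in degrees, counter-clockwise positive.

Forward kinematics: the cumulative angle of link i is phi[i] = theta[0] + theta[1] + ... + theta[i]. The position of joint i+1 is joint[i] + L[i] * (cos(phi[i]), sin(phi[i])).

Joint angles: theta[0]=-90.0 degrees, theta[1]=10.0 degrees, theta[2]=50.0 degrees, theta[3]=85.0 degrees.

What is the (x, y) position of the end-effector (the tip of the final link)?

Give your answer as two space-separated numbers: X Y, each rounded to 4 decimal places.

joint[0] = (0.0000, 0.0000)  (base)
link 0: phi[0] = -90 = -90 deg
  cos(-90 deg) = 0.0000, sin(-90 deg) = -1.0000
  joint[1] = (0.0000, 0.0000) + 3.3 * (0.0000, -1.0000) = (0.0000 + 0.0000, 0.0000 + -3.3000) = (0.0000, -3.3000)
link 1: phi[1] = -90 + 10 = -80 deg
  cos(-80 deg) = 0.1736, sin(-80 deg) = -0.9848
  joint[2] = (0.0000, -3.3000) + 1.4 * (0.1736, -0.9848) = (0.0000 + 0.2431, -3.3000 + -1.3787) = (0.2431, -4.6787)
link 2: phi[2] = -90 + 10 + 50 = -30 deg
  cos(-30 deg) = 0.8660, sin(-30 deg) = -0.5000
  joint[3] = (0.2431, -4.6787) + 10.4 * (0.8660, -0.5000) = (0.2431 + 9.0067, -4.6787 + -5.2000) = (9.2498, -9.8787)
link 3: phi[3] = -90 + 10 + 50 + 85 = 55 deg
  cos(55 deg) = 0.5736, sin(55 deg) = 0.8192
  joint[4] = (9.2498, -9.8787) + 9.6 * (0.5736, 0.8192) = (9.2498 + 5.5063, -9.8787 + 7.8639) = (14.7561, -2.0149)
End effector: (14.7561, -2.0149)

Answer: 14.7561 -2.0149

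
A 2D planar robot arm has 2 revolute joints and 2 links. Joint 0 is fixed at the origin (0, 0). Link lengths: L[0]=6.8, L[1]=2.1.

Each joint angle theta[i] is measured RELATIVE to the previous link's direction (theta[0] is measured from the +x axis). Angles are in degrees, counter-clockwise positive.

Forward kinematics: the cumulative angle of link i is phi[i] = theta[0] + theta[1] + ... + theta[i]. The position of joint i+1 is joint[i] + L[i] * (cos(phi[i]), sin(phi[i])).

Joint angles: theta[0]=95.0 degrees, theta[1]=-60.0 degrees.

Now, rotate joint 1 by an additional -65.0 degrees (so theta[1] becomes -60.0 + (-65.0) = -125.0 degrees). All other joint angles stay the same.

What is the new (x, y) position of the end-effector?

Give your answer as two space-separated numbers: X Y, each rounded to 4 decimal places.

joint[0] = (0.0000, 0.0000)  (base)
link 0: phi[0] = 95 = 95 deg
  cos(95 deg) = -0.0872, sin(95 deg) = 0.9962
  joint[1] = (0.0000, 0.0000) + 6.8 * (-0.0872, 0.9962) = (0.0000 + -0.5927, 0.0000 + 6.7741) = (-0.5927, 6.7741)
link 1: phi[1] = 95 + -125 = -30 deg
  cos(-30 deg) = 0.8660, sin(-30 deg) = -0.5000
  joint[2] = (-0.5927, 6.7741) + 2.1 * (0.8660, -0.5000) = (-0.5927 + 1.8187, 6.7741 + -1.0500) = (1.2260, 5.7241)
End effector: (1.2260, 5.7241)

Answer: 1.2260 5.7241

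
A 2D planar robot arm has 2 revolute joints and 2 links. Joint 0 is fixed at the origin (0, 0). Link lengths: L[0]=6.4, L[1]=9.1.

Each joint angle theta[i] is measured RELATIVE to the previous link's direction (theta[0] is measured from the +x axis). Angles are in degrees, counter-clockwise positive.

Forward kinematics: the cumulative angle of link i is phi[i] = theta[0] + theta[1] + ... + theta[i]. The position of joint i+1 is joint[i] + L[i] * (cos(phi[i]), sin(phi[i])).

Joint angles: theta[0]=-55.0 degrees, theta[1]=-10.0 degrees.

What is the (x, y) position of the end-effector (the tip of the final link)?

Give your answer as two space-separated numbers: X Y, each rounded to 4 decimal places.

joint[0] = (0.0000, 0.0000)  (base)
link 0: phi[0] = -55 = -55 deg
  cos(-55 deg) = 0.5736, sin(-55 deg) = -0.8192
  joint[1] = (0.0000, 0.0000) + 6.4 * (0.5736, -0.8192) = (0.0000 + 3.6709, 0.0000 + -5.2426) = (3.6709, -5.2426)
link 1: phi[1] = -55 + -10 = -65 deg
  cos(-65 deg) = 0.4226, sin(-65 deg) = -0.9063
  joint[2] = (3.6709, -5.2426) + 9.1 * (0.4226, -0.9063) = (3.6709 + 3.8458, -5.2426 + -8.2474) = (7.5167, -13.4900)
End effector: (7.5167, -13.4900)

Answer: 7.5167 -13.4900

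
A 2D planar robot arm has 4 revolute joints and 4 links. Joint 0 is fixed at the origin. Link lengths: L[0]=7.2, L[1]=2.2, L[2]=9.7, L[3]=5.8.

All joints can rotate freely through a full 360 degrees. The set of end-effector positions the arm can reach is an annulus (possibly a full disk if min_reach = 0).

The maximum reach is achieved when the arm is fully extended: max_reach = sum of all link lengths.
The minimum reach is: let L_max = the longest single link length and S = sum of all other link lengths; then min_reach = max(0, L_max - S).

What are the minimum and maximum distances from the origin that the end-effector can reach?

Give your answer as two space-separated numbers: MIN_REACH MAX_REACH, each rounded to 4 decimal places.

Link lengths: [7.2, 2.2, 9.7, 5.8]
max_reach = 7.2 + 2.2 + 9.7 + 5.8 = 24.9
L_max = max([7.2, 2.2, 9.7, 5.8]) = 9.7
S (sum of others) = 24.9 - 9.7 = 15.2
min_reach = max(0, 9.7 - 15.2) = max(0, -5.5) = 0

Answer: 0.0000 24.9000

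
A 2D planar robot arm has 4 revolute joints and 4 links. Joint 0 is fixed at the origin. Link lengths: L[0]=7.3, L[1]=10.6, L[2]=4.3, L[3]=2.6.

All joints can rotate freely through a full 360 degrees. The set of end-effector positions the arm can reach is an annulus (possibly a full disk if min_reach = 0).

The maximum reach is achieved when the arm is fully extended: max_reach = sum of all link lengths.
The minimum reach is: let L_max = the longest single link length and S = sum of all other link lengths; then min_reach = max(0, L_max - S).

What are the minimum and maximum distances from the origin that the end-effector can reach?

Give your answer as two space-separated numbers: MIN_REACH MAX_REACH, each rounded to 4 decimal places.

Answer: 0.0000 24.8000

Derivation:
Link lengths: [7.3, 10.6, 4.3, 2.6]
max_reach = 7.3 + 10.6 + 4.3 + 2.6 = 24.8
L_max = max([7.3, 10.6, 4.3, 2.6]) = 10.6
S (sum of others) = 24.8 - 10.6 = 14.2
min_reach = max(0, 10.6 - 14.2) = max(0, -3.6) = 0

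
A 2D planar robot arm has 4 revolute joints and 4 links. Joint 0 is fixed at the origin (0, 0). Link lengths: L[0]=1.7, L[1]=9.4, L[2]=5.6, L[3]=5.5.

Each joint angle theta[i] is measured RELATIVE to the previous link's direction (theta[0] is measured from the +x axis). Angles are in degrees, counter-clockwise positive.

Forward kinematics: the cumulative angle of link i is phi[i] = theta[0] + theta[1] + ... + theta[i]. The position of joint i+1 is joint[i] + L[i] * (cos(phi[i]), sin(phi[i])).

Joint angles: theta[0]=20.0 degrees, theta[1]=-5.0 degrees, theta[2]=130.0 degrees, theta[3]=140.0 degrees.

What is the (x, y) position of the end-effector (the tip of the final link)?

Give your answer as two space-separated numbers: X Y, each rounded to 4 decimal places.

joint[0] = (0.0000, 0.0000)  (base)
link 0: phi[0] = 20 = 20 deg
  cos(20 deg) = 0.9397, sin(20 deg) = 0.3420
  joint[1] = (0.0000, 0.0000) + 1.7 * (0.9397, 0.3420) = (0.0000 + 1.5975, 0.0000 + 0.5814) = (1.5975, 0.5814)
link 1: phi[1] = 20 + -5 = 15 deg
  cos(15 deg) = 0.9659, sin(15 deg) = 0.2588
  joint[2] = (1.5975, 0.5814) + 9.4 * (0.9659, 0.2588) = (1.5975 + 9.0797, 0.5814 + 2.4329) = (10.6772, 3.0143)
link 2: phi[2] = 20 + -5 + 130 = 145 deg
  cos(145 deg) = -0.8192, sin(145 deg) = 0.5736
  joint[3] = (10.6772, 3.0143) + 5.6 * (-0.8192, 0.5736) = (10.6772 + -4.5873, 3.0143 + 3.2120) = (6.0899, 6.2264)
link 3: phi[3] = 20 + -5 + 130 + 140 = 285 deg
  cos(285 deg) = 0.2588, sin(285 deg) = -0.9659
  joint[4] = (6.0899, 6.2264) + 5.5 * (0.2588, -0.9659) = (6.0899 + 1.4235, 6.2264 + -5.3126) = (7.5134, 0.9138)
End effector: (7.5134, 0.9138)

Answer: 7.5134 0.9138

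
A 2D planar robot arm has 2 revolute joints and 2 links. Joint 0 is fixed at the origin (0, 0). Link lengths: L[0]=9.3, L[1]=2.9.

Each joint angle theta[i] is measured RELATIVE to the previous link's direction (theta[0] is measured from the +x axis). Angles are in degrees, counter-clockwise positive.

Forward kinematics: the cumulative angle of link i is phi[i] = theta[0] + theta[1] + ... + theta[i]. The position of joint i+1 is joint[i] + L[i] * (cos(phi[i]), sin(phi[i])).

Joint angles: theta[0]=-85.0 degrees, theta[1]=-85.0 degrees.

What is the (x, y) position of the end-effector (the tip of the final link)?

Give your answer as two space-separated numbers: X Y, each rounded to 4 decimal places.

joint[0] = (0.0000, 0.0000)  (base)
link 0: phi[0] = -85 = -85 deg
  cos(-85 deg) = 0.0872, sin(-85 deg) = -0.9962
  joint[1] = (0.0000, 0.0000) + 9.3 * (0.0872, -0.9962) = (0.0000 + 0.8105, 0.0000 + -9.2646) = (0.8105, -9.2646)
link 1: phi[1] = -85 + -85 = -170 deg
  cos(-170 deg) = -0.9848, sin(-170 deg) = -0.1736
  joint[2] = (0.8105, -9.2646) + 2.9 * (-0.9848, -0.1736) = (0.8105 + -2.8559, -9.2646 + -0.5036) = (-2.0454, -9.7682)
End effector: (-2.0454, -9.7682)

Answer: -2.0454 -9.7682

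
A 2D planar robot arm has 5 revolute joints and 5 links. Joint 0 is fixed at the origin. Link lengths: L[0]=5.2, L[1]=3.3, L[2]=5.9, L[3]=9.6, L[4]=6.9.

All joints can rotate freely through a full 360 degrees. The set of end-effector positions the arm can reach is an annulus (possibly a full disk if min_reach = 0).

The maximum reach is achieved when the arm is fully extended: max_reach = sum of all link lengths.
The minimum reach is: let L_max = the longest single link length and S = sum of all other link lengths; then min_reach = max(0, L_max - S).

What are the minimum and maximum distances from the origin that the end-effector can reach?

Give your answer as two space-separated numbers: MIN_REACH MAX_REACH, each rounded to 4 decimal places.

Answer: 0.0000 30.9000

Derivation:
Link lengths: [5.2, 3.3, 5.9, 9.6, 6.9]
max_reach = 5.2 + 3.3 + 5.9 + 9.6 + 6.9 = 30.9
L_max = max([5.2, 3.3, 5.9, 9.6, 6.9]) = 9.6
S (sum of others) = 30.9 - 9.6 = 21.3
min_reach = max(0, 9.6 - 21.3) = max(0, -11.7) = 0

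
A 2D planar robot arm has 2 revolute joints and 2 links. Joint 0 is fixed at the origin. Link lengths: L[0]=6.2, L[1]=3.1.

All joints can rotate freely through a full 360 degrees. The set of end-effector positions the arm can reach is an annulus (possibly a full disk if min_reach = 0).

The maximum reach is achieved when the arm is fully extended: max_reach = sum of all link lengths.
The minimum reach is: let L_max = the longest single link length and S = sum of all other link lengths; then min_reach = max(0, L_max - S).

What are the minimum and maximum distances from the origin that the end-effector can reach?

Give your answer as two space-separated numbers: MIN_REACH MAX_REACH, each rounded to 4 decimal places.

Link lengths: [6.2, 3.1]
max_reach = 6.2 + 3.1 = 9.3
L_max = max([6.2, 3.1]) = 6.2
S (sum of others) = 9.3 - 6.2 = 3.1
min_reach = max(0, 6.2 - 3.1) = max(0, 3.1) = 3.1

Answer: 3.1000 9.3000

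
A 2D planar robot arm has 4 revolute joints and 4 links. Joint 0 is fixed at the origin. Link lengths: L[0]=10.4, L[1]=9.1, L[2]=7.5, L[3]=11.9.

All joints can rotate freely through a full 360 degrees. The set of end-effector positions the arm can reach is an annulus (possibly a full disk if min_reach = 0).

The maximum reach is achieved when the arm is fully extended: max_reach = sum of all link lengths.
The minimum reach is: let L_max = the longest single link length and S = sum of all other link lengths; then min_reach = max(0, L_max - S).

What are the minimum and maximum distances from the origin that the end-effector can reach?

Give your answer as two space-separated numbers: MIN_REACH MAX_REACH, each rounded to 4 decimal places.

Answer: 0.0000 38.9000

Derivation:
Link lengths: [10.4, 9.1, 7.5, 11.9]
max_reach = 10.4 + 9.1 + 7.5 + 11.9 = 38.9
L_max = max([10.4, 9.1, 7.5, 11.9]) = 11.9
S (sum of others) = 38.9 - 11.9 = 27
min_reach = max(0, 11.9 - 27) = max(0, -15.1) = 0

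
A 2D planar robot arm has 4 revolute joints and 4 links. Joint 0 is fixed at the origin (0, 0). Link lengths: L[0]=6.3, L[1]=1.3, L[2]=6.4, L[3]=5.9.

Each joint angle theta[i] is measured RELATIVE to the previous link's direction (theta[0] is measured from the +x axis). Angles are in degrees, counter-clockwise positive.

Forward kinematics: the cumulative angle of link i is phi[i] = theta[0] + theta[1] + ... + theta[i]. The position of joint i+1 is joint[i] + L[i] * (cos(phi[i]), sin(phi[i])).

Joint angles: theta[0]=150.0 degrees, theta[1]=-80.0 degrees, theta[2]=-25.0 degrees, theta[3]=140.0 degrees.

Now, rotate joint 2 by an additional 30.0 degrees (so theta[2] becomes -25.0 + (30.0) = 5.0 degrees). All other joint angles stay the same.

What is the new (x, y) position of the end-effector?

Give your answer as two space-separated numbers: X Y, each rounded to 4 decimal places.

joint[0] = (0.0000, 0.0000)  (base)
link 0: phi[0] = 150 = 150 deg
  cos(150 deg) = -0.8660, sin(150 deg) = 0.5000
  joint[1] = (0.0000, 0.0000) + 6.3 * (-0.8660, 0.5000) = (0.0000 + -5.4560, 0.0000 + 3.1500) = (-5.4560, 3.1500)
link 1: phi[1] = 150 + -80 = 70 deg
  cos(70 deg) = 0.3420, sin(70 deg) = 0.9397
  joint[2] = (-5.4560, 3.1500) + 1.3 * (0.3420, 0.9397) = (-5.4560 + 0.4446, 3.1500 + 1.2216) = (-5.0113, 4.3716)
link 2: phi[2] = 150 + -80 + 5 = 75 deg
  cos(75 deg) = 0.2588, sin(75 deg) = 0.9659
  joint[3] = (-5.0113, 4.3716) + 6.4 * (0.2588, 0.9659) = (-5.0113 + 1.6564, 4.3716 + 6.1819) = (-3.3549, 10.5535)
link 3: phi[3] = 150 + -80 + 5 + 140 = 215 deg
  cos(215 deg) = -0.8192, sin(215 deg) = -0.5736
  joint[4] = (-3.3549, 10.5535) + 5.9 * (-0.8192, -0.5736) = (-3.3549 + -4.8330, 10.5535 + -3.3841) = (-8.1879, 7.1694)
End effector: (-8.1879, 7.1694)

Answer: -8.1879 7.1694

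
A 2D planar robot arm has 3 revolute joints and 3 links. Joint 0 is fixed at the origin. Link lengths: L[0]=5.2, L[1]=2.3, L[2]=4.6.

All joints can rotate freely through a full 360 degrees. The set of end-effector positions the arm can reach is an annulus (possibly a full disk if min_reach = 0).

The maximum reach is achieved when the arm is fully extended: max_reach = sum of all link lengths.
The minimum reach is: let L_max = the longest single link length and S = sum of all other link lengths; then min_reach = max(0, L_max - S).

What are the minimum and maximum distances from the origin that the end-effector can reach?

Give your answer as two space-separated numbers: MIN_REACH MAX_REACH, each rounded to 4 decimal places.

Answer: 0.0000 12.1000

Derivation:
Link lengths: [5.2, 2.3, 4.6]
max_reach = 5.2 + 2.3 + 4.6 = 12.1
L_max = max([5.2, 2.3, 4.6]) = 5.2
S (sum of others) = 12.1 - 5.2 = 6.9
min_reach = max(0, 5.2 - 6.9) = max(0, -1.7) = 0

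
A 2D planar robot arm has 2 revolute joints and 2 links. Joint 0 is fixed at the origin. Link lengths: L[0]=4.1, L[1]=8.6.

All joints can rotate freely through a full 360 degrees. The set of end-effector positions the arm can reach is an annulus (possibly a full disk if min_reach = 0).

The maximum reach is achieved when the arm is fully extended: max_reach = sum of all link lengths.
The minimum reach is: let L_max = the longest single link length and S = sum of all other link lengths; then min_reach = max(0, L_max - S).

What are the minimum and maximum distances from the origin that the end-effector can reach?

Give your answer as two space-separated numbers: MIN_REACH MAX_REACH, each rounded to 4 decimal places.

Link lengths: [4.1, 8.6]
max_reach = 4.1 + 8.6 = 12.7
L_max = max([4.1, 8.6]) = 8.6
S (sum of others) = 12.7 - 8.6 = 4.1
min_reach = max(0, 8.6 - 4.1) = max(0, 4.5) = 4.5

Answer: 4.5000 12.7000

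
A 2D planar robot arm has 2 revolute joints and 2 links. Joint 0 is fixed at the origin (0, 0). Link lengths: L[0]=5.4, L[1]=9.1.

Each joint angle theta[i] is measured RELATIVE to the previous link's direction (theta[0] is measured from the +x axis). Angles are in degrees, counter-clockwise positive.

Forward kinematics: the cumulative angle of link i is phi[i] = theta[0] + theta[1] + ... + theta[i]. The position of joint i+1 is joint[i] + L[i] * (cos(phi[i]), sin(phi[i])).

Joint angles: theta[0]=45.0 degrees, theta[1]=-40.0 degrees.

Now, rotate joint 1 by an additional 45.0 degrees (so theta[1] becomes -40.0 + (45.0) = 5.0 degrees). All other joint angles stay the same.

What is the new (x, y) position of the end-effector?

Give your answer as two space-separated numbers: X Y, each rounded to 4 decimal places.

joint[0] = (0.0000, 0.0000)  (base)
link 0: phi[0] = 45 = 45 deg
  cos(45 deg) = 0.7071, sin(45 deg) = 0.7071
  joint[1] = (0.0000, 0.0000) + 5.4 * (0.7071, 0.7071) = (0.0000 + 3.8184, 0.0000 + 3.8184) = (3.8184, 3.8184)
link 1: phi[1] = 45 + 5 = 50 deg
  cos(50 deg) = 0.6428, sin(50 deg) = 0.7660
  joint[2] = (3.8184, 3.8184) + 9.1 * (0.6428, 0.7660) = (3.8184 + 5.8494, 3.8184 + 6.9710) = (9.6677, 10.7894)
End effector: (9.6677, 10.7894)

Answer: 9.6677 10.7894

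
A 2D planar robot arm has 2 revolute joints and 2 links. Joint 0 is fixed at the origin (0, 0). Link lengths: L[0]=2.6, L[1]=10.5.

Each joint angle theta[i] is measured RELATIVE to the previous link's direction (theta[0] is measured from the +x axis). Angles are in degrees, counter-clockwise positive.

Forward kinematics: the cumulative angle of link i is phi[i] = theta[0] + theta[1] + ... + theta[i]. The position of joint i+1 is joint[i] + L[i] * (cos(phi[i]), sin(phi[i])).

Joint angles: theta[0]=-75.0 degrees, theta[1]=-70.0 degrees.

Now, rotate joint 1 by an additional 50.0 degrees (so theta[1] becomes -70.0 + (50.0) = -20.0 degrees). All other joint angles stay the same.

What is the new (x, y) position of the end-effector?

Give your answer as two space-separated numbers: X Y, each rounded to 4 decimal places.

joint[0] = (0.0000, 0.0000)  (base)
link 0: phi[0] = -75 = -75 deg
  cos(-75 deg) = 0.2588, sin(-75 deg) = -0.9659
  joint[1] = (0.0000, 0.0000) + 2.6 * (0.2588, -0.9659) = (0.0000 + 0.6729, 0.0000 + -2.5114) = (0.6729, -2.5114)
link 1: phi[1] = -75 + -20 = -95 deg
  cos(-95 deg) = -0.0872, sin(-95 deg) = -0.9962
  joint[2] = (0.6729, -2.5114) + 10.5 * (-0.0872, -0.9962) = (0.6729 + -0.9151, -2.5114 + -10.4600) = (-0.2422, -12.9715)
End effector: (-0.2422, -12.9715)

Answer: -0.2422 -12.9715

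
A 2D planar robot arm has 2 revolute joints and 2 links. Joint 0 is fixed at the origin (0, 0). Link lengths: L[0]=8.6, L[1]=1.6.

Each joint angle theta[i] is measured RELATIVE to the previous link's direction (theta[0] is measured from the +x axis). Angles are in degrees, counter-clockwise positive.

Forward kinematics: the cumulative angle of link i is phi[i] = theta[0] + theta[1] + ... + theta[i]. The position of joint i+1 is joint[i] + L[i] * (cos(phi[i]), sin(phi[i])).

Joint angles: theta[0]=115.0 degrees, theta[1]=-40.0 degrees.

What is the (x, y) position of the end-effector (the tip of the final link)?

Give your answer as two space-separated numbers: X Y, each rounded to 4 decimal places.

joint[0] = (0.0000, 0.0000)  (base)
link 0: phi[0] = 115 = 115 deg
  cos(115 deg) = -0.4226, sin(115 deg) = 0.9063
  joint[1] = (0.0000, 0.0000) + 8.6 * (-0.4226, 0.9063) = (0.0000 + -3.6345, 0.0000 + 7.7942) = (-3.6345, 7.7942)
link 1: phi[1] = 115 + -40 = 75 deg
  cos(75 deg) = 0.2588, sin(75 deg) = 0.9659
  joint[2] = (-3.6345, 7.7942) + 1.6 * (0.2588, 0.9659) = (-3.6345 + 0.4141, 7.7942 + 1.5455) = (-3.2204, 9.3397)
End effector: (-3.2204, 9.3397)

Answer: -3.2204 9.3397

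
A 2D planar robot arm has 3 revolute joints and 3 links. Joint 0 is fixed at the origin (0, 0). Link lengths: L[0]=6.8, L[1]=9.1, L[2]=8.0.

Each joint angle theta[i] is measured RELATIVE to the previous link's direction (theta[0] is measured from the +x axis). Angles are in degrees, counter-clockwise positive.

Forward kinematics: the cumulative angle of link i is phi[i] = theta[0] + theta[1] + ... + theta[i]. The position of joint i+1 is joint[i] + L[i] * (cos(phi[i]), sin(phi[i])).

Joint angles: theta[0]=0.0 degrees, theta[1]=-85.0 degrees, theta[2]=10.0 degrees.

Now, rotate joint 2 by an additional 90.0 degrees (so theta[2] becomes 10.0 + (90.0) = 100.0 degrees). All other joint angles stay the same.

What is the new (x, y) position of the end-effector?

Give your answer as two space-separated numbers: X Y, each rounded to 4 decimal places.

Answer: 15.3205 -6.9948

Derivation:
joint[0] = (0.0000, 0.0000)  (base)
link 0: phi[0] = 0 = 0 deg
  cos(0 deg) = 1.0000, sin(0 deg) = 0.0000
  joint[1] = (0.0000, 0.0000) + 6.8 * (1.0000, 0.0000) = (0.0000 + 6.8000, 0.0000 + 0.0000) = (6.8000, 0.0000)
link 1: phi[1] = 0 + -85 = -85 deg
  cos(-85 deg) = 0.0872, sin(-85 deg) = -0.9962
  joint[2] = (6.8000, 0.0000) + 9.1 * (0.0872, -0.9962) = (6.8000 + 0.7931, 0.0000 + -9.0654) = (7.5931, -9.0654)
link 2: phi[2] = 0 + -85 + 100 = 15 deg
  cos(15 deg) = 0.9659, sin(15 deg) = 0.2588
  joint[3] = (7.5931, -9.0654) + 8 * (0.9659, 0.2588) = (7.5931 + 7.7274, -9.0654 + 2.0706) = (15.3205, -6.9948)
End effector: (15.3205, -6.9948)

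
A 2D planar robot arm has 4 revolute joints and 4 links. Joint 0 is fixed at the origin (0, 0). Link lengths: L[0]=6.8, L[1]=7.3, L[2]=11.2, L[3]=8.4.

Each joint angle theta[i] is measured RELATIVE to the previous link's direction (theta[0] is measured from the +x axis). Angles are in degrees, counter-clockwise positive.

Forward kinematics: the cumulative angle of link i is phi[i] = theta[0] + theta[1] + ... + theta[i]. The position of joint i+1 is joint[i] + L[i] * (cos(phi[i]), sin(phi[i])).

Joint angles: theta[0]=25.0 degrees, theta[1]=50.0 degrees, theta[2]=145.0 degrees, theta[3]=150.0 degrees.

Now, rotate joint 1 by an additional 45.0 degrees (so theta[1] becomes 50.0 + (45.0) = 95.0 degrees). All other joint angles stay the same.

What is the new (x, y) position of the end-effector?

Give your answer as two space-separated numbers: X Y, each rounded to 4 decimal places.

joint[0] = (0.0000, 0.0000)  (base)
link 0: phi[0] = 25 = 25 deg
  cos(25 deg) = 0.9063, sin(25 deg) = 0.4226
  joint[1] = (0.0000, 0.0000) + 6.8 * (0.9063, 0.4226) = (0.0000 + 6.1629, 0.0000 + 2.8738) = (6.1629, 2.8738)
link 1: phi[1] = 25 + 95 = 120 deg
  cos(120 deg) = -0.5000, sin(120 deg) = 0.8660
  joint[2] = (6.1629, 2.8738) + 7.3 * (-0.5000, 0.8660) = (6.1629 + -3.6500, 2.8738 + 6.3220) = (2.5129, 9.1958)
link 2: phi[2] = 25 + 95 + 145 = 265 deg
  cos(265 deg) = -0.0872, sin(265 deg) = -0.9962
  joint[3] = (2.5129, 9.1958) + 11.2 * (-0.0872, -0.9962) = (2.5129 + -0.9761, 9.1958 + -11.1574) = (1.5367, -1.9616)
link 3: phi[3] = 25 + 95 + 145 + 150 = 415 deg
  cos(415 deg) = 0.5736, sin(415 deg) = 0.8192
  joint[4] = (1.5367, -1.9616) + 8.4 * (0.5736, 0.8192) = (1.5367 + 4.8180, -1.9616 + 6.8809) = (6.3548, 4.9193)
End effector: (6.3548, 4.9193)

Answer: 6.3548 4.9193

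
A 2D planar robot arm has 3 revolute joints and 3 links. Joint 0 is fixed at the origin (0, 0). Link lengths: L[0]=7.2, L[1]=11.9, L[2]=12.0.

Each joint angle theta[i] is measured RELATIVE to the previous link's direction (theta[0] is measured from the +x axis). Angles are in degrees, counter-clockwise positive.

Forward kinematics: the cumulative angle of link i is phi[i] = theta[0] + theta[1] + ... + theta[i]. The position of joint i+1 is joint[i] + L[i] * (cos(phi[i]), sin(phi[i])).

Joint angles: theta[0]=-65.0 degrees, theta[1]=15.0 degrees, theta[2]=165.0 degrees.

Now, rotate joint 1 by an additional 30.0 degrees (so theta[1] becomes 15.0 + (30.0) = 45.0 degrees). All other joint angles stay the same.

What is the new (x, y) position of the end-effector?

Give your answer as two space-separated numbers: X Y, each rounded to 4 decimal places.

Answer: 4.3954 -3.7125

Derivation:
joint[0] = (0.0000, 0.0000)  (base)
link 0: phi[0] = -65 = -65 deg
  cos(-65 deg) = 0.4226, sin(-65 deg) = -0.9063
  joint[1] = (0.0000, 0.0000) + 7.2 * (0.4226, -0.9063) = (0.0000 + 3.0429, 0.0000 + -6.5254) = (3.0429, -6.5254)
link 1: phi[1] = -65 + 45 = -20 deg
  cos(-20 deg) = 0.9397, sin(-20 deg) = -0.3420
  joint[2] = (3.0429, -6.5254) + 11.9 * (0.9397, -0.3420) = (3.0429 + 11.1823, -6.5254 + -4.0700) = (14.2252, -10.5955)
link 2: phi[2] = -65 + 45 + 165 = 145 deg
  cos(145 deg) = -0.8192, sin(145 deg) = 0.5736
  joint[3] = (14.2252, -10.5955) + 12 * (-0.8192, 0.5736) = (14.2252 + -9.8298, -10.5955 + 6.8829) = (4.3954, -3.7125)
End effector: (4.3954, -3.7125)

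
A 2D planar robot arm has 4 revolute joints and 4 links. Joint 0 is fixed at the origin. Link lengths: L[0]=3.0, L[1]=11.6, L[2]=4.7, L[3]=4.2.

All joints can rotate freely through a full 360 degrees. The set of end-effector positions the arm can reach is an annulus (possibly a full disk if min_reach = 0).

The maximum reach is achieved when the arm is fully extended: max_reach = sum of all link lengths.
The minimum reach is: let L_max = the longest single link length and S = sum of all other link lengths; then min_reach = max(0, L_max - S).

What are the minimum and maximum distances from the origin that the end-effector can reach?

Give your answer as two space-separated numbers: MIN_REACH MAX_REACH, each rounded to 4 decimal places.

Answer: 0.0000 23.5000

Derivation:
Link lengths: [3.0, 11.6, 4.7, 4.2]
max_reach = 3 + 11.6 + 4.7 + 4.2 = 23.5
L_max = max([3.0, 11.6, 4.7, 4.2]) = 11.6
S (sum of others) = 23.5 - 11.6 = 11.9
min_reach = max(0, 11.6 - 11.9) = max(0, -0.3) = 0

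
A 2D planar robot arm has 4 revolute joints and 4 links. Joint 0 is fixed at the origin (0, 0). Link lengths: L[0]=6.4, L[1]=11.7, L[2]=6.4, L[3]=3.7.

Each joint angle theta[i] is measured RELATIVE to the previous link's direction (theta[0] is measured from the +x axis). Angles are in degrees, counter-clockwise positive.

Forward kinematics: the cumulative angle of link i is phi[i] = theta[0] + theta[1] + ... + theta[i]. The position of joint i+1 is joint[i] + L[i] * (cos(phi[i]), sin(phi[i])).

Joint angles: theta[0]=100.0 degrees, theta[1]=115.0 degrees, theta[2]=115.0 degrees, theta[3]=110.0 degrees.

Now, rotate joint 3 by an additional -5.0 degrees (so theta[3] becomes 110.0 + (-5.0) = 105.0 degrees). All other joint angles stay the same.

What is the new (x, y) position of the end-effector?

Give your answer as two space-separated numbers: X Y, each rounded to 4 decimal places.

Answer: -4.1952 -0.0341

Derivation:
joint[0] = (0.0000, 0.0000)  (base)
link 0: phi[0] = 100 = 100 deg
  cos(100 deg) = -0.1736, sin(100 deg) = 0.9848
  joint[1] = (0.0000, 0.0000) + 6.4 * (-0.1736, 0.9848) = (0.0000 + -1.1113, 0.0000 + 6.3028) = (-1.1113, 6.3028)
link 1: phi[1] = 100 + 115 = 215 deg
  cos(215 deg) = -0.8192, sin(215 deg) = -0.5736
  joint[2] = (-1.1113, 6.3028) + 11.7 * (-0.8192, -0.5736) = (-1.1113 + -9.5841, 6.3028 + -6.7108) = (-10.6954, -0.4081)
link 2: phi[2] = 100 + 115 + 115 = 330 deg
  cos(330 deg) = 0.8660, sin(330 deg) = -0.5000
  joint[3] = (-10.6954, -0.4081) + 6.4 * (0.8660, -0.5000) = (-10.6954 + 5.5426, -0.4081 + -3.2000) = (-5.1529, -3.6081)
link 3: phi[3] = 100 + 115 + 115 + 105 = 435 deg
  cos(435 deg) = 0.2588, sin(435 deg) = 0.9659
  joint[4] = (-5.1529, -3.6081) + 3.7 * (0.2588, 0.9659) = (-5.1529 + 0.9576, -3.6081 + 3.5739) = (-4.1952, -0.0341)
End effector: (-4.1952, -0.0341)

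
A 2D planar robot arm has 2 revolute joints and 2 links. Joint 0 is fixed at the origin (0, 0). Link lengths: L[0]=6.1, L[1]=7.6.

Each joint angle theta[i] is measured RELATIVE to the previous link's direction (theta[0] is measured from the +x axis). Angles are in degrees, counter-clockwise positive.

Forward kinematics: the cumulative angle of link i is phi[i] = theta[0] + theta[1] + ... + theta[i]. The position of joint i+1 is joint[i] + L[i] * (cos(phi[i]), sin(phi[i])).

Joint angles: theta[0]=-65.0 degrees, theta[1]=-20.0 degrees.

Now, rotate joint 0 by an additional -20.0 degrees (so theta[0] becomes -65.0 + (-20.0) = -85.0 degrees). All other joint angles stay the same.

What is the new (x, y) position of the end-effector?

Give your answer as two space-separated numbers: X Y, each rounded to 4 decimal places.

joint[0] = (0.0000, 0.0000)  (base)
link 0: phi[0] = -85 = -85 deg
  cos(-85 deg) = 0.0872, sin(-85 deg) = -0.9962
  joint[1] = (0.0000, 0.0000) + 6.1 * (0.0872, -0.9962) = (0.0000 + 0.5317, 0.0000 + -6.0768) = (0.5317, -6.0768)
link 1: phi[1] = -85 + -20 = -105 deg
  cos(-105 deg) = -0.2588, sin(-105 deg) = -0.9659
  joint[2] = (0.5317, -6.0768) + 7.6 * (-0.2588, -0.9659) = (0.5317 + -1.9670, -6.0768 + -7.3410) = (-1.4354, -13.4178)
End effector: (-1.4354, -13.4178)

Answer: -1.4354 -13.4178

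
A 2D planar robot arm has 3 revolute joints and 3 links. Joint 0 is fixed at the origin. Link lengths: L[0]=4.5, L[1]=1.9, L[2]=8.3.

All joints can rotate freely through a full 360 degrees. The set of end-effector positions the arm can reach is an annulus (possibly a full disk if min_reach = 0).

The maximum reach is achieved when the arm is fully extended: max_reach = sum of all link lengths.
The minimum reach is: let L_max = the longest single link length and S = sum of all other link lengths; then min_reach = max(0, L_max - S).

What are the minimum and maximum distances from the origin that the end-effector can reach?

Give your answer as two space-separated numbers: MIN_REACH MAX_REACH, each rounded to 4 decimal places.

Answer: 1.9000 14.7000

Derivation:
Link lengths: [4.5, 1.9, 8.3]
max_reach = 4.5 + 1.9 + 8.3 = 14.7
L_max = max([4.5, 1.9, 8.3]) = 8.3
S (sum of others) = 14.7 - 8.3 = 6.4
min_reach = max(0, 8.3 - 6.4) = max(0, 1.9) = 1.9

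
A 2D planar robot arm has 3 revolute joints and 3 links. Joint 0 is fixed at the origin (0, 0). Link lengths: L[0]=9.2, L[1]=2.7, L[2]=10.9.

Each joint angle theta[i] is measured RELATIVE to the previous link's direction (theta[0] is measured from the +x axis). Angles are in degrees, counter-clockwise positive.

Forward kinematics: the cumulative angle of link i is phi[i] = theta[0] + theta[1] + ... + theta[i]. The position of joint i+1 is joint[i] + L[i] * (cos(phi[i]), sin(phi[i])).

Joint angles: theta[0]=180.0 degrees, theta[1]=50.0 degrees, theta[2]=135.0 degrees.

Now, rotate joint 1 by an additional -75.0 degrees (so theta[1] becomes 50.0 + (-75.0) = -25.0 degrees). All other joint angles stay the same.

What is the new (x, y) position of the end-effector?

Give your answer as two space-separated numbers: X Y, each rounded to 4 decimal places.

joint[0] = (0.0000, 0.0000)  (base)
link 0: phi[0] = 180 = 180 deg
  cos(180 deg) = -1.0000, sin(180 deg) = 0.0000
  joint[1] = (0.0000, 0.0000) + 9.2 * (-1.0000, 0.0000) = (0.0000 + -9.2000, 0.0000 + 0.0000) = (-9.2000, 0.0000)
link 1: phi[1] = 180 + -25 = 155 deg
  cos(155 deg) = -0.9063, sin(155 deg) = 0.4226
  joint[2] = (-9.2000, 0.0000) + 2.7 * (-0.9063, 0.4226) = (-9.2000 + -2.4470, 0.0000 + 1.1411) = (-11.6470, 1.1411)
link 2: phi[2] = 180 + -25 + 135 = 290 deg
  cos(290 deg) = 0.3420, sin(290 deg) = -0.9397
  joint[3] = (-11.6470, 1.1411) + 10.9 * (0.3420, -0.9397) = (-11.6470 + 3.7280, 1.1411 + -10.2426) = (-7.9190, -9.1016)
End effector: (-7.9190, -9.1016)

Answer: -7.9190 -9.1016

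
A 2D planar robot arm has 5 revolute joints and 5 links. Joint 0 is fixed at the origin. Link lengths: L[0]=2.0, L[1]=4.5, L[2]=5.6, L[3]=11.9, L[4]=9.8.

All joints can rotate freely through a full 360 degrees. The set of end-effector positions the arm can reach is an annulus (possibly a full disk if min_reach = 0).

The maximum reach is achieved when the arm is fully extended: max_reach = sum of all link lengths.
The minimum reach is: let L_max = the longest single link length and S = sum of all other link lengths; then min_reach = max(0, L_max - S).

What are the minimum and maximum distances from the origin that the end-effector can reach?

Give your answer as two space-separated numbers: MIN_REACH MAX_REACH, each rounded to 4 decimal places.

Answer: 0.0000 33.8000

Derivation:
Link lengths: [2.0, 4.5, 5.6, 11.9, 9.8]
max_reach = 2 + 4.5 + 5.6 + 11.9 + 9.8 = 33.8
L_max = max([2.0, 4.5, 5.6, 11.9, 9.8]) = 11.9
S (sum of others) = 33.8 - 11.9 = 21.9
min_reach = max(0, 11.9 - 21.9) = max(0, -10) = 0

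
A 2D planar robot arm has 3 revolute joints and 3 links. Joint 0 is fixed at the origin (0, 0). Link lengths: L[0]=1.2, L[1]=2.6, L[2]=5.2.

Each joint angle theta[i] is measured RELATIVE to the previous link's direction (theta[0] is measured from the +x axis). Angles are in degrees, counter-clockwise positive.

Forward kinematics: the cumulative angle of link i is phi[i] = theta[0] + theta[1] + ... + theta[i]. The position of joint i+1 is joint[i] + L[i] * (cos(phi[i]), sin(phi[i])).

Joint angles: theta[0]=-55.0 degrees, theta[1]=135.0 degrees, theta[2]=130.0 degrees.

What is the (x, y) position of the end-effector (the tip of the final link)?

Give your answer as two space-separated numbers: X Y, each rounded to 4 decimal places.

Answer: -3.3636 -1.0225

Derivation:
joint[0] = (0.0000, 0.0000)  (base)
link 0: phi[0] = -55 = -55 deg
  cos(-55 deg) = 0.5736, sin(-55 deg) = -0.8192
  joint[1] = (0.0000, 0.0000) + 1.2 * (0.5736, -0.8192) = (0.0000 + 0.6883, 0.0000 + -0.9830) = (0.6883, -0.9830)
link 1: phi[1] = -55 + 135 = 80 deg
  cos(80 deg) = 0.1736, sin(80 deg) = 0.9848
  joint[2] = (0.6883, -0.9830) + 2.6 * (0.1736, 0.9848) = (0.6883 + 0.4515, -0.9830 + 2.5605) = (1.1398, 1.5775)
link 2: phi[2] = -55 + 135 + 130 = 210 deg
  cos(210 deg) = -0.8660, sin(210 deg) = -0.5000
  joint[3] = (1.1398, 1.5775) + 5.2 * (-0.8660, -0.5000) = (1.1398 + -4.5033, 1.5775 + -2.6000) = (-3.3636, -1.0225)
End effector: (-3.3636, -1.0225)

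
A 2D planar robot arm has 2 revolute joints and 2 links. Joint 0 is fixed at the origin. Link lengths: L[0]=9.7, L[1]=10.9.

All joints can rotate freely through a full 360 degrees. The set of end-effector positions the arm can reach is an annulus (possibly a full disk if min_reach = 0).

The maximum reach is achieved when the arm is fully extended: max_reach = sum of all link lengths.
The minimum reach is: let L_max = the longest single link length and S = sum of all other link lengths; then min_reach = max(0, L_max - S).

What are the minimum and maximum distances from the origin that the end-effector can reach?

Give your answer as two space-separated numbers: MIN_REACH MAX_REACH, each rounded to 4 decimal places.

Answer: 1.2000 20.6000

Derivation:
Link lengths: [9.7, 10.9]
max_reach = 9.7 + 10.9 = 20.6
L_max = max([9.7, 10.9]) = 10.9
S (sum of others) = 20.6 - 10.9 = 9.7
min_reach = max(0, 10.9 - 9.7) = max(0, 1.2) = 1.2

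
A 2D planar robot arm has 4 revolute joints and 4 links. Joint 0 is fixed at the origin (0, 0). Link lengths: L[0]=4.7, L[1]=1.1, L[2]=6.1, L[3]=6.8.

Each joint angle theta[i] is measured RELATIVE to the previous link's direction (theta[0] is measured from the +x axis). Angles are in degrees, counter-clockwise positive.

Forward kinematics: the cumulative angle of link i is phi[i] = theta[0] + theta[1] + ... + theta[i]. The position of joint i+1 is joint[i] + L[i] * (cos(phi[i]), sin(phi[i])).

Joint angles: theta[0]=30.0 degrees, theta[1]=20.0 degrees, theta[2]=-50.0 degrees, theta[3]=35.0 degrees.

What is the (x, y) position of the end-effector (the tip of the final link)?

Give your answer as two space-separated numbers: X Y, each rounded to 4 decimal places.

Answer: 16.4476 7.0930

Derivation:
joint[0] = (0.0000, 0.0000)  (base)
link 0: phi[0] = 30 = 30 deg
  cos(30 deg) = 0.8660, sin(30 deg) = 0.5000
  joint[1] = (0.0000, 0.0000) + 4.7 * (0.8660, 0.5000) = (0.0000 + 4.0703, 0.0000 + 2.3500) = (4.0703, 2.3500)
link 1: phi[1] = 30 + 20 = 50 deg
  cos(50 deg) = 0.6428, sin(50 deg) = 0.7660
  joint[2] = (4.0703, 2.3500) + 1.1 * (0.6428, 0.7660) = (4.0703 + 0.7071, 2.3500 + 0.8426) = (4.7774, 3.1926)
link 2: phi[2] = 30 + 20 + -50 = 0 deg
  cos(0 deg) = 1.0000, sin(0 deg) = 0.0000
  joint[3] = (4.7774, 3.1926) + 6.1 * (1.0000, 0.0000) = (4.7774 + 6.1000, 3.1926 + 0.0000) = (10.8774, 3.1926)
link 3: phi[3] = 30 + 20 + -50 + 35 = 35 deg
  cos(35 deg) = 0.8192, sin(35 deg) = 0.5736
  joint[4] = (10.8774, 3.1926) + 6.8 * (0.8192, 0.5736) = (10.8774 + 5.5702, 3.1926 + 3.9003) = (16.4476, 7.0930)
End effector: (16.4476, 7.0930)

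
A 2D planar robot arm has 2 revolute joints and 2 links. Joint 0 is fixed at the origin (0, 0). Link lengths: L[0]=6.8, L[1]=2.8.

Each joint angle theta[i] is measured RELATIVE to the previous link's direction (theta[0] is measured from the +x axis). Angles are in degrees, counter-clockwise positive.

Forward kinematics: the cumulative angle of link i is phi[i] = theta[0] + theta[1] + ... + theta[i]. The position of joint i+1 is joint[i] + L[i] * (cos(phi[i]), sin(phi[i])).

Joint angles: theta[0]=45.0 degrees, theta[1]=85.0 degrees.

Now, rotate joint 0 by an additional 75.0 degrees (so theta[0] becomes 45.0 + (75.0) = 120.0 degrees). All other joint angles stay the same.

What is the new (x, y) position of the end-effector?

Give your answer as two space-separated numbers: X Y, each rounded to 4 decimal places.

joint[0] = (0.0000, 0.0000)  (base)
link 0: phi[0] = 120 = 120 deg
  cos(120 deg) = -0.5000, sin(120 deg) = 0.8660
  joint[1] = (0.0000, 0.0000) + 6.8 * (-0.5000, 0.8660) = (0.0000 + -3.4000, 0.0000 + 5.8890) = (-3.4000, 5.8890)
link 1: phi[1] = 120 + 85 = 205 deg
  cos(205 deg) = -0.9063, sin(205 deg) = -0.4226
  joint[2] = (-3.4000, 5.8890) + 2.8 * (-0.9063, -0.4226) = (-3.4000 + -2.5377, 5.8890 + -1.1833) = (-5.9377, 4.7056)
End effector: (-5.9377, 4.7056)

Answer: -5.9377 4.7056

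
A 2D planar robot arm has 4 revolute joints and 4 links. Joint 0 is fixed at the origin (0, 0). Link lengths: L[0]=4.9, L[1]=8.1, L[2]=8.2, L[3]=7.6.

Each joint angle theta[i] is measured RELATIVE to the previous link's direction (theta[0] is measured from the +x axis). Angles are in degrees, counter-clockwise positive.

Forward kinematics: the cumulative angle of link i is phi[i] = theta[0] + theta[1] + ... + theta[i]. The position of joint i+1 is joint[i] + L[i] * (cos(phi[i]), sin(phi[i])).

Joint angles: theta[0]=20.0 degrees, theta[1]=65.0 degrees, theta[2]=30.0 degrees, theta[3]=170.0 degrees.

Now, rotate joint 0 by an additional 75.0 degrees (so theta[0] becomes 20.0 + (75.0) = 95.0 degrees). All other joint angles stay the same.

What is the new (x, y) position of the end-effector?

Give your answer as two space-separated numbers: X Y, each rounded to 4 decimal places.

joint[0] = (0.0000, 0.0000)  (base)
link 0: phi[0] = 95 = 95 deg
  cos(95 deg) = -0.0872, sin(95 deg) = 0.9962
  joint[1] = (0.0000, 0.0000) + 4.9 * (-0.0872, 0.9962) = (0.0000 + -0.4271, 0.0000 + 4.8814) = (-0.4271, 4.8814)
link 1: phi[1] = 95 + 65 = 160 deg
  cos(160 deg) = -0.9397, sin(160 deg) = 0.3420
  joint[2] = (-0.4271, 4.8814) + 8.1 * (-0.9397, 0.3420) = (-0.4271 + -7.6115, 4.8814 + 2.7704) = (-8.0386, 7.6517)
link 2: phi[2] = 95 + 65 + 30 = 190 deg
  cos(190 deg) = -0.9848, sin(190 deg) = -0.1736
  joint[3] = (-8.0386, 7.6517) + 8.2 * (-0.9848, -0.1736) = (-8.0386 + -8.0754, 7.6517 + -1.4239) = (-16.1140, 6.2278)
link 3: phi[3] = 95 + 65 + 30 + 170 = 360 deg
  cos(360 deg) = 1.0000, sin(360 deg) = -0.0000
  joint[4] = (-16.1140, 6.2278) + 7.6 * (1.0000, -0.0000) = (-16.1140 + 7.6000, 6.2278 + -0.0000) = (-8.5140, 6.2278)
End effector: (-8.5140, 6.2278)

Answer: -8.5140 6.2278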